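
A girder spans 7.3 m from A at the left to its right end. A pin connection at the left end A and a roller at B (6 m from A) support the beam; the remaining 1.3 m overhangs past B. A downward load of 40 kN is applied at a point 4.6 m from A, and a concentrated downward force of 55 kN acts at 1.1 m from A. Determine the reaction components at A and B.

Taking moments about A: B_y·6 − 40·4.6 − 55·1.1 = 0 → B_y = 244.5/6 = 40.75 kN.
ΣF_y = 0: A_y + 40.75 − 40 − 55 = 0 → A_y = 54.25 kN.
ΣF_x = 0: no horizontal applied forces, so A_x = 0.

A_x = 0, A_y = 54.25 kN, B_y = 40.75 kN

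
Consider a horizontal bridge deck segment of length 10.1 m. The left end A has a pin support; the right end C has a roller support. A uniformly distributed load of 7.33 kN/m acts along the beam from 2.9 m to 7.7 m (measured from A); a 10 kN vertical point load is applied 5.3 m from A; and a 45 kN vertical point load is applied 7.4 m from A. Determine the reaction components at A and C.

Resultant of the distributed load: 7.33 × 4.8 = 35.184 kN at 5.3 m from A.
Taking moments about A: C_y·10.1 − (7.33·4.8)·5.3 − 10·5.3 − 45·7.4 = 0 → C_y = 572.4752/10.1 = 56.6807 ≈ 56.68 kN.
ΣF_y = 0: A_y + 56.6807 − 7.33·4.8 − 10 − 45 = 0 → A_y = 33.50 kN.
ΣF_x = 0: no horizontal applied forces, so A_x = 0.

A_x = 0, A_y = 33.50 kN, C_y = 56.68 kN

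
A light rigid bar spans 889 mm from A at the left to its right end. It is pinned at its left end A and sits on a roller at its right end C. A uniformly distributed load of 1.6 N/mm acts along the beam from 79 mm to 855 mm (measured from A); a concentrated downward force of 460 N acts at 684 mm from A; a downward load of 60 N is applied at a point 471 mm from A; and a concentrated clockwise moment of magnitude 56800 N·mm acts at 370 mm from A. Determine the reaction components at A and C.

Resultant of the distributed load: 1.6 × 776 = 1241.6 N at 467 mm from A.
Taking moments about A: C_y·889 − (1.6·776)·467 − 460·684 − 60·471 − 56800 = 0 → C_y = 979527.2/889 = 1101.83 ≈ 1102 N.
ΣF_y = 0: A_y + 1101.83 − 1.6·776 − 460 − 60 = 0 → A_y = 659.8 N.
ΣF_x = 0: no horizontal applied forces, so A_x = 0.

A_x = 0, A_y = 659.8 N, C_y = 1102 N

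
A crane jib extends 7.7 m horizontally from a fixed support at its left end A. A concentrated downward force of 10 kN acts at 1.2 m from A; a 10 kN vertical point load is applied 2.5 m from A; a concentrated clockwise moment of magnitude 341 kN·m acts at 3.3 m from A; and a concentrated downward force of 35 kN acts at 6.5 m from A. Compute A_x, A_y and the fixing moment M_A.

A_x = 0, A_y = 55.00 kN, M_A = 605.5 kN·m

ΣF_x = 0: A_x = 0.
ΣF_y = 0: A_y − 10 − 10 − 35 = 0 → A_y = 55.00 kN.
ΣM about A: M_A − 10·1.2 − 10·2.5 − 341 − 35·6.5 = 0 → M_A = 605.5 kN·m.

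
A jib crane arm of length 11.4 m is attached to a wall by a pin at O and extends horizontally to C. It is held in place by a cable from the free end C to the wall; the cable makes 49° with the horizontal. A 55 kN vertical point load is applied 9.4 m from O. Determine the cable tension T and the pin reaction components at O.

T = 60.09 kN, O_x = 39.42 kN, O_y = 9.649 kN

ΣM about O: T·sin49°·11.4 − 55·9.4 = 0 → T = 517/(11.4·0.75471) = 60.0905 ≈ 60.09 kN.
ΣF_x = 0: O_x − T·cos49° = 0 → O_x = 60.0905 × 0.656059 = 39.42 kN.
ΣF_y = 0: O_y + T·sin49° − 55 = 0 → O_y = 55 − 60.0905 × 0.75471 = 9.649 kN.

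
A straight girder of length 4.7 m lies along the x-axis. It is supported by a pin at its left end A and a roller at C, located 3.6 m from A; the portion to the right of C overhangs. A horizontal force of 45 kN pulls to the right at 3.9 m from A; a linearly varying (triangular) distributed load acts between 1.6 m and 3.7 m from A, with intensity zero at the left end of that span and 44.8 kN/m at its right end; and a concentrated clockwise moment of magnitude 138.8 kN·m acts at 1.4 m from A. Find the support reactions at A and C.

A_x = -45.00 kN, A_y = -30.72 kN, C_y = 77.76 kN

Resultant of the triangular load: ½ × 44.8 × 2.1 = 47.04 kN, acting at 3 m from A (one-third of the span from the peak).
Moments about A: C_y·3.6 − (½·44.8·2.1)·3 − 138.8 = 0 → C_y = 279.92/3.6 = 77.7556 ≈ 77.76 kN.
ΣF_y = 0: A_y + 77.7556 − ½·44.8·2.1 = 0 → A_y = -30.72 kN.
ΣF_x = 0: A_x + 45 = 0 → A_x = -45.00 kN.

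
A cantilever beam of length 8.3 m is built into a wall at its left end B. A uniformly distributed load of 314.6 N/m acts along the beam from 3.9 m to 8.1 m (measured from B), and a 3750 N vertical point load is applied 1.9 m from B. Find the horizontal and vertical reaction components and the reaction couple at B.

B_x = 0, B_y = 5071 N, M_B = 15050 N·m

Resultant of the distributed load: 314.6 × 4.2 = 1321.32 N at 6 m from B.
ΣF_x = 0: B_x = 0.
ΣF_y = 0: B_y − 314.6·4.2 − 3750 = 0 → B_y = 5071 N.
ΣM about B: M_B − (314.6·4.2)·6 − 3750·1.9 = 0 → M_B = 15050 N·m.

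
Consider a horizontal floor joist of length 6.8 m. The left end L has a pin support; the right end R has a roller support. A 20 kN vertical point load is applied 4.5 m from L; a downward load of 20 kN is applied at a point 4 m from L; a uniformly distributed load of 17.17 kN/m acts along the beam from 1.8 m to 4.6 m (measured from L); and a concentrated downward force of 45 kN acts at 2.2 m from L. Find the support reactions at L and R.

Resultant of the distributed load: 17.17 × 2.8 = 48.076 kN at 3.2 m from L.
ΣM about L: R_y·6.8 − 20·4.5 − 20·4 − (17.17·2.8)·3.2 − 45·2.2 = 0 → R_y = 422.8432/6.8 = 62.1828 ≈ 62.18 kN.
ΣF_y = 0: L_y + 62.1828 − 20 − 20 − 17.17·2.8 − 45 = 0 → L_y = 70.89 kN.
ΣF_x = 0: no horizontal applied forces, so L_x = 0.

L_x = 0, L_y = 70.89 kN, R_y = 62.18 kN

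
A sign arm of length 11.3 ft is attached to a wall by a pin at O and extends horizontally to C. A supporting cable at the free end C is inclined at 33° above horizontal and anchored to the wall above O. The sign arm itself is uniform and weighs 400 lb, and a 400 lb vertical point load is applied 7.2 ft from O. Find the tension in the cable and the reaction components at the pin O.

T = 835.2 lb, O_x = 700.4 lb, O_y = 345.1 lb

ΣM about O: T·sin33°·11.3 − 400·5.65 − 400·7.2 = 0 → T = 5140/(11.3·0.544639) = 835.172 ≈ 835.2 lb.
ΣF_x = 0: O_x − T·cos33° = 0 → O_x = 835.172 × 0.838671 = 700.4 lb.
ΣF_y = 0: O_y + T·sin33° − 400 − 400 = 0 → O_y = 800 − 835.172 × 0.544639 = 345.1 lb.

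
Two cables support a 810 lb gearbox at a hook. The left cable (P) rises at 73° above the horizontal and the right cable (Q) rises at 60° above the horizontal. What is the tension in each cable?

T_P = 553.8 lb, T_Q = 323.8 lb

ΣF_x = 0: −T_P·cos73° + T_Q·cos60° = 0 → T_Q = 0.584743·T_P.
ΣF_y = 0: T_P·sin73° + T_Q·sin60° = 810.
Substitute: T_P·(0.956305 + 0.584743·0.866025) = 810 → T_P = 553.768 ≈ 553.8 lb.
Then T_Q = 0.584743 × 553.768 = 323.8 lb.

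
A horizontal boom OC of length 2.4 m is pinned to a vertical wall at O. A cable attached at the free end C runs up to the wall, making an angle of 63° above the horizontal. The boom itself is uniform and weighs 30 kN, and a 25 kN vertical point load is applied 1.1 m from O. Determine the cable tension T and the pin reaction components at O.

ΣM about O: T·sin63°·2.4 − 30·1.2 − 25·1.1 = 0 → T = 63.5/(2.4·0.891007) = 29.6949 ≈ 29.69 kN.
ΣF_x = 0: O_x − T·cos63° = 0 → O_x = 29.6949 × 0.45399 = 13.48 kN.
ΣF_y = 0: O_y + T·sin63° − 30 − 25 = 0 → O_y = 55 − 29.6949 × 0.891007 = 28.54 kN.

T = 29.69 kN, O_x = 13.48 kN, O_y = 28.54 kN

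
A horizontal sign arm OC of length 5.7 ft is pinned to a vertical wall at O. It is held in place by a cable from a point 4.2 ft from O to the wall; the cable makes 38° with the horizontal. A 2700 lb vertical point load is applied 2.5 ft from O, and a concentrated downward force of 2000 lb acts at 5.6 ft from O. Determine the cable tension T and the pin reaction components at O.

ΣM about O: T·sin38°·4.2 − 2700·2.5 − 2000·5.6 = 0 → T = 17950/(4.2·0.615661) = 6941.82 ≈ 6942 lb.
ΣF_x = 0: O_x − T·cos38° = 0 → O_x = 6941.82 × 0.788011 = 5470 lb.
ΣF_y = 0: O_y + T·sin38° − 2700 − 2000 = 0 → O_y = 4700 − 6941.82 × 0.615661 = 426.2 lb.

T = 6942 lb, O_x = 5470 lb, O_y = 426.2 lb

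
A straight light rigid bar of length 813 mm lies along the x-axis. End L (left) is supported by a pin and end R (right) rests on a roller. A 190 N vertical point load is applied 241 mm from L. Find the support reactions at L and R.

ΣM about L: R_y·813 − 190·241 = 0 → R_y = 45790/813 = 56.3223 ≈ 56.32 N.
ΣF_y = 0: L_y + 56.3223 − 190 = 0 → L_y = 133.7 N.
ΣF_x = 0: no horizontal applied forces, so L_x = 0.

L_x = 0, L_y = 133.7 N, R_y = 56.32 N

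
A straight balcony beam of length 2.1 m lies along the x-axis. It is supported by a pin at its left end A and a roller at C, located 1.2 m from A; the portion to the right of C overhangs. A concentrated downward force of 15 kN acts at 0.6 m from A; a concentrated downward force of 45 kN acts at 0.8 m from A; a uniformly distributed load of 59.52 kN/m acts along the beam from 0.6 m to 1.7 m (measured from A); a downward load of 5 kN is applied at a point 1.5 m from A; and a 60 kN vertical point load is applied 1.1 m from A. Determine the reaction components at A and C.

Resultant of the distributed load: 59.52 × 1.1 = 65.472 kN at 1.15 m from A.
Taking moments about A: C_y·1.2 − 15·0.6 − 45·0.8 − (59.52·1.1)·1.15 − 5·1.5 − 60·1.1 = 0 → C_y = 193.7928/1.2 = 161.494 ≈ 161.5 kN.
ΣF_y = 0: A_y + 161.494 − 15 − 45 − 59.52·1.1 − 5 − 60 = 0 → A_y = 28.98 kN.
ΣF_x = 0: no horizontal applied forces, so A_x = 0.

A_x = 0, A_y = 28.98 kN, C_y = 161.5 kN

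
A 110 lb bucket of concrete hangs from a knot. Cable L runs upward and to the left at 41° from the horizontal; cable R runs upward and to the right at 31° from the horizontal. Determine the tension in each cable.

T_L = 99.14 lb, T_R = 87.29 lb

ΣF_x = 0: −T_L·cos41° + T_R·cos31° = 0 → T_R = 0.880469·T_L.
ΣF_y = 0: T_L·sin41° + T_R·sin31° = 110.
Substitute: T_L·(0.656059 + 0.880469·0.515038) = 110 → T_L = 99.1407 ≈ 99.14 lb.
Then T_R = 0.880469 × 99.1407 = 87.29 lb.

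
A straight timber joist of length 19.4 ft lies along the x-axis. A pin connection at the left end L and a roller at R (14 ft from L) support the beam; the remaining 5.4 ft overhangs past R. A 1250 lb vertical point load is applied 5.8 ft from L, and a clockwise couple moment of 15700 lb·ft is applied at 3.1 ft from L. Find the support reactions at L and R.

L_x = 0, L_y = -389.3 lb, R_y = 1639 lb

ΣM about L: R_y·14 − 1250·5.8 − 15700 = 0 → R_y = 22950/14 = 1639.29 ≈ 1639 lb.
ΣF_y = 0: L_y + 1639.29 − 1250 = 0 → L_y = -389.3 lb.
ΣF_x = 0: no horizontal applied forces, so L_x = 0.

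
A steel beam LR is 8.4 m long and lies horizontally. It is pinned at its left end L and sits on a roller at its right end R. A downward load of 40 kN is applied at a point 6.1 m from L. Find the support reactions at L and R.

Taking moments about L: R_y·8.4 − 40·6.1 = 0 → R_y = 244/8.4 = 29.0476 ≈ 29.05 kN.
ΣF_y = 0: L_y + 29.0476 − 40 = 0 → L_y = 10.95 kN.
ΣF_x = 0: no horizontal applied forces, so L_x = 0.

L_x = 0, L_y = 10.95 kN, R_y = 29.05 kN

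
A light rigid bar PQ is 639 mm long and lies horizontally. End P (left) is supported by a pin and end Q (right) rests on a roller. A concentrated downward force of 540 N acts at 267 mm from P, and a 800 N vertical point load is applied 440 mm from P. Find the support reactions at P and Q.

P_x = 0, P_y = 563.5 N, Q_y = 776.5 N

ΣM about P: Q_y·639 − 540·267 − 800·440 = 0 → Q_y = 496180/639 = 776.495 ≈ 776.5 N.
ΣF_y = 0: P_y + 776.495 − 540 − 800 = 0 → P_y = 563.5 N.
ΣF_x = 0: no horizontal applied forces, so P_x = 0.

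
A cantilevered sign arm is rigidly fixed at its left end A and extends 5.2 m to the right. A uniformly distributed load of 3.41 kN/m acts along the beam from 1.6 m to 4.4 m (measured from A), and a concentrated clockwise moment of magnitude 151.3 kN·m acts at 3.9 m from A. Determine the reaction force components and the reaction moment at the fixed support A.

Resultant of the distributed load: 3.41 × 2.8 = 9.548 kN at 3 m from A.
ΣF_x = 0: A_x = 0.
ΣF_y = 0: A_y − 3.41·2.8 = 0 → A_y = 9.548 kN.
ΣM about A: M_A − (3.41·2.8)·3 − 151.3 = 0 → M_A = 179.9 kN·m.

A_x = 0, A_y = 9.548 kN, M_A = 179.9 kN·m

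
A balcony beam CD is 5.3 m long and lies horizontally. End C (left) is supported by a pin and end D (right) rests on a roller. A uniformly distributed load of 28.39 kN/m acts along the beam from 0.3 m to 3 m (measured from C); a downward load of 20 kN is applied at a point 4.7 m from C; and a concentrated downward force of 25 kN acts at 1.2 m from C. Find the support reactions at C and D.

C_x = 0, C_y = 74.39 kN, D_y = 47.26 kN

Resultant of the distributed load: 28.39 × 2.7 = 76.653 kN at 1.65 m from C.
Taking moments about C: D_y·5.3 − (28.39·2.7)·1.65 − 20·4.7 − 25·1.2 = 0 → D_y = 250.47745/5.3 = 47.2599 ≈ 47.26 kN.
ΣF_y = 0: C_y + 47.2599 − 28.39·2.7 − 20 − 25 = 0 → C_y = 74.39 kN.
ΣF_x = 0: no horizontal applied forces, so C_x = 0.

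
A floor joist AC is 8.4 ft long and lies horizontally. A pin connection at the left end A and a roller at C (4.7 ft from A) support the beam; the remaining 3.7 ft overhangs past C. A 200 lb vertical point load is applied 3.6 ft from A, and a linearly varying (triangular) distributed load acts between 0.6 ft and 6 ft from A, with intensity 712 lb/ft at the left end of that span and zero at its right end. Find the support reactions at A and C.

Resultant of the triangular load: ½ × 712 × 5.4 = 1922.4 lb, acting at 2.4 ft from A (one-third of the span from the peak).
Taking moments about A: C_y·4.7 − 200·3.6 − (½·712·5.4)·2.4 = 0 → C_y = 5333.76/4.7 = 1134.84 ≈ 1135 lb.
ΣF_y = 0: A_y + 1134.84 − 200 − ½·712·5.4 = 0 → A_y = 987.6 lb.
ΣF_x = 0: no horizontal applied forces, so A_x = 0.

A_x = 0, A_y = 987.6 lb, C_y = 1135 lb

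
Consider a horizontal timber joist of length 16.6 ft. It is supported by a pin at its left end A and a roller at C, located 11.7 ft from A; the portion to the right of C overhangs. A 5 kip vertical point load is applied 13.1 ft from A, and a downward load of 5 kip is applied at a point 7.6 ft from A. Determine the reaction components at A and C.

A_x = 0, A_y = 1.154 kip, C_y = 8.846 kip

Moments about A: C_y·11.7 − 5·13.1 − 5·7.6 = 0 → C_y = 103.5/11.7 = 8.84615 ≈ 8.846 kip.
ΣF_y = 0: A_y + 8.84615 − 5 − 5 = 0 → A_y = 1.154 kip.
ΣF_x = 0: no horizontal applied forces, so A_x = 0.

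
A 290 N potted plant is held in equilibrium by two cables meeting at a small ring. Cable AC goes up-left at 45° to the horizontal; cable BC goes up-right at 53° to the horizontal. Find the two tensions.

ΣF_x = 0: −T_AC·cos45° + T_BC·cos53° = 0 → T_BC = 1.17496·T_AC.
ΣF_y = 0: T_AC·sin45° + T_BC·sin53° = 290.
Substitute: T_AC·(0.707107 + 1.17496·0.798636) = 290 → T_AC = 176.241 ≈ 176.2 N.
Then T_BC = 1.17496 × 176.241 = 207.1 N.

T_AC = 176.2 N, T_BC = 207.1 N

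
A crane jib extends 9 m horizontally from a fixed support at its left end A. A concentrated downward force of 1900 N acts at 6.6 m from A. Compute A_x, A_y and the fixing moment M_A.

A_x = 0, A_y = 1900 N, M_A = 12540 N·m

ΣF_x = 0: A_x = 0.
ΣF_y = 0: A_y − 1900 = 0 → A_y = 1900 N.
ΣM about A: M_A − 1900·6.6 = 0 → M_A = 12540 N·m.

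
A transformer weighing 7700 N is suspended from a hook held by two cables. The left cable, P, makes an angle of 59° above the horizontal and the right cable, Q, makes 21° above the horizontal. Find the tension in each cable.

T_P = 7299 N, T_Q = 4027 N

ΣF_x = 0: −T_P·cos59° + T_Q·cos21° = 0 → T_Q = 0.55168·T_P.
ΣF_y = 0: T_P·sin59° + T_Q·sin21° = 7700.
Substitute: T_P·(0.857167 + 0.55168·0.358368) = 7700 → T_P = 7299.47 ≈ 7299 N.
Then T_Q = 0.55168 × 7299.47 = 4027 N.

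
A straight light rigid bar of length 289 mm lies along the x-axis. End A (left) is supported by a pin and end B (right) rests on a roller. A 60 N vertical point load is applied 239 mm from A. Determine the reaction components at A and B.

A_x = 0, A_y = 10.38 N, B_y = 49.62 N

Taking moments about A: B_y·289 − 60·239 = 0 → B_y = 14340/289 = 49.6194 ≈ 49.62 N.
ΣF_y = 0: A_y + 49.6194 − 60 = 0 → A_y = 10.38 N.
ΣF_x = 0: no horizontal applied forces, so A_x = 0.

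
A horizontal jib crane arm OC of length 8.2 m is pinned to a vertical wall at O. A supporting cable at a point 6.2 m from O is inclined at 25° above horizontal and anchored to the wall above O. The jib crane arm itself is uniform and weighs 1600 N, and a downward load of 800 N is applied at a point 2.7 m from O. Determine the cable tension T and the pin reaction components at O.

T = 3328 N, O_x = 3016 N, O_y = 993.5 N

ΣM about O: T·sin25°·6.2 − 1600·4.1 − 800·2.7 = 0 → T = 8720/(6.2·0.422618) = 3327.95 ≈ 3328 N.
ΣF_x = 0: O_x − T·cos25° = 0 → O_x = 3327.95 × 0.906308 = 3016 N.
ΣF_y = 0: O_y + T·sin25° − 1600 − 800 = 0 → O_y = 2400 − 3327.95 × 0.422618 = 993.5 N.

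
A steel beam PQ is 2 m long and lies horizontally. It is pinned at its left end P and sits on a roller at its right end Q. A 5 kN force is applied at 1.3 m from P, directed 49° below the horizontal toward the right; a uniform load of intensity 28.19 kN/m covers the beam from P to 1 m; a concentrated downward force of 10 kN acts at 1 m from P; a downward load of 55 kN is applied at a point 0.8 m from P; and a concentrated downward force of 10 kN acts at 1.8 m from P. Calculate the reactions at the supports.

P_x = -3.280 kN, P_y = 61.46 kN, Q_y = 45.50 kN

Resultant of the distributed load: 28.19 × 1 = 28.19 kN at 0.5 m from P.
Moments about P: Q_y·2 − 5·sin49°·1.3 − (28.19·1)·0.5 − 10·1 − 55·0.8 − 10·1.8 = 0 → Q_y = 91.0006/2 = 45.5003 ≈ 45.50 kN.
ΣF_y = 0: P_y + 45.5003 − 5·sin49° − 28.19·1 − 10 − 55 − 10 = 0 → P_y = 61.46 kN.
ΣF_x = 0: P_x + 5·cos49° = 0 → P_x = -3.280 kN.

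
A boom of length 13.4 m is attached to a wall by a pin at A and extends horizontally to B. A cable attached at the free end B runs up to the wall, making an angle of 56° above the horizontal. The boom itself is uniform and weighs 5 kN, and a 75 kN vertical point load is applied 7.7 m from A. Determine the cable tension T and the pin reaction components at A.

ΣM about A: T·sin56°·13.4 − 5·6.7 − 75·7.7 = 0 → T = 611/(13.4·0.829038) = 54.9999 ≈ 55.00 kN.
ΣF_x = 0: A_x − T·cos56° = 0 → A_x = 54.9999 × 0.559193 = 30.76 kN.
ΣF_y = 0: A_y + T·sin56° − 5 − 75 = 0 → A_y = 80 − 54.9999 × 0.829038 = 34.40 kN.

T = 55.00 kN, A_x = 30.76 kN, A_y = 34.40 kN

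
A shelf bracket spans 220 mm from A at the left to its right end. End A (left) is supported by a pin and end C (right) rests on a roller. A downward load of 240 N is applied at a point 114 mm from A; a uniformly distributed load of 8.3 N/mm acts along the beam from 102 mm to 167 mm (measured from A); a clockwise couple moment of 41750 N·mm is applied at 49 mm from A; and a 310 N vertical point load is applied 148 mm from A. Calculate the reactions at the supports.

Resultant of the distributed load: 8.3 × 65 = 539.5 N at 134.5 mm from A.
ΣM about A: C_y·220 − 240·114 − (8.3·65)·134.5 − 41750 − 310·148 = 0 → C_y = 187552.75/220 = 852.513 ≈ 852.5 N.
ΣF_y = 0: A_y + 852.513 − 240 − 8.3·65 − 310 = 0 → A_y = 237.0 N.
ΣF_x = 0: no horizontal applied forces, so A_x = 0.

A_x = 0, A_y = 237.0 N, C_y = 852.5 N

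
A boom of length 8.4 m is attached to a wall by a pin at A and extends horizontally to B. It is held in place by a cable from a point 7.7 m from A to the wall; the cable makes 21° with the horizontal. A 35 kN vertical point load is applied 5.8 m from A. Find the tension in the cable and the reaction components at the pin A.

T = 73.57 kN, A_x = 68.68 kN, A_y = 8.636 kN

ΣM about A: T·sin21°·7.7 − 35·5.8 = 0 → T = 203/(7.7·0.358368) = 73.5658 ≈ 73.57 kN.
ΣF_x = 0: A_x − T·cos21° = 0 → A_x = 73.5658 × 0.93358 = 68.68 kN.
ΣF_y = 0: A_y + T·sin21° − 35 = 0 → A_y = 35 − 73.5658 × 0.358368 = 8.636 kN.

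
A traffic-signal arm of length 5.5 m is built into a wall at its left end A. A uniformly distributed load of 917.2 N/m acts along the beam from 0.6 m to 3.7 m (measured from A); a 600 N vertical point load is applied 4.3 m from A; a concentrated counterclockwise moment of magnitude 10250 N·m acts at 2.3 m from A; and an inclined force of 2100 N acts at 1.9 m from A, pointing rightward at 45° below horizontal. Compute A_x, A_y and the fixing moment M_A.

Resultant of the distributed load: 917.2 × 3.1 = 2843.32 N at 2.15 m from A.
ΣF_x = 0: A_x + 2100·cos45° = 0 → A_x = -1485 N.
ΣF_y = 0: A_y − 917.2·3.1 − 600 − 2100·sin45° = 0 → A_y = 4928 N.
ΣM about A: M_A − (917.2·3.1)·2.15 − 600·4.3 + 10250 − 2100·sin45°·1.9 = 0 → M_A = 1264 N·m.

A_x = -1485 N, A_y = 4928 N, M_A = 1264 N·m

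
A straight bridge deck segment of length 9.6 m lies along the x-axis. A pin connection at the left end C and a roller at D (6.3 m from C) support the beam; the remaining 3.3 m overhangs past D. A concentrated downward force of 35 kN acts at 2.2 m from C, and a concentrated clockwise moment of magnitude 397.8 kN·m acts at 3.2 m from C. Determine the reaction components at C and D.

C_x = 0, C_y = -40.37 kN, D_y = 75.37 kN

Taking moments about C: D_y·6.3 − 35·2.2 − 397.8 = 0 → D_y = 474.8/6.3 = 75.3651 ≈ 75.37 kN.
ΣF_y = 0: C_y + 75.3651 − 35 = 0 → C_y = -40.37 kN.
ΣF_x = 0: no horizontal applied forces, so C_x = 0.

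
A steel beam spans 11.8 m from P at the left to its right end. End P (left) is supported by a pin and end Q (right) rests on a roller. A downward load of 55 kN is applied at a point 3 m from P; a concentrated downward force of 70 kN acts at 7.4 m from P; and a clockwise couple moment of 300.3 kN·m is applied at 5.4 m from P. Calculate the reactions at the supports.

ΣM about P: Q_y·11.8 − 55·3 − 70·7.4 − 300.3 = 0 → Q_y = 983.3/11.8 = 83.3305 ≈ 83.33 kN.
ΣF_y = 0: P_y + 83.3305 − 55 − 70 = 0 → P_y = 41.67 kN.
ΣF_x = 0: no horizontal applied forces, so P_x = 0.

P_x = 0, P_y = 41.67 kN, Q_y = 83.33 kN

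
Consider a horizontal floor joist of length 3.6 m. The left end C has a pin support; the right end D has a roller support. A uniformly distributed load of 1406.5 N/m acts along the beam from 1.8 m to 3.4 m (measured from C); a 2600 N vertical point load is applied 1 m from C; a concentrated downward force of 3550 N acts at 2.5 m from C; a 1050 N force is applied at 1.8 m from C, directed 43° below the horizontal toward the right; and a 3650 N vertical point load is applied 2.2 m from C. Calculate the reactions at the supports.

Resultant of the distributed load: 1406.5 × 1.6 = 2250.4 N at 2.6 m from C.
Taking moments about C: D_y·3.6 − (1406.5·1.6)·2.6 − 2600·1 − 3550·2.5 − 1050·sin43°·1.8 − 3650·2.2 = 0 → D_y = 26645/3.6 = 7401.39 ≈ 7401 N.
ΣF_y = 0: C_y + 7401.39 − 1406.5·1.6 − 2600 − 3550 − 1050·sin43° − 3650 = 0 → C_y = 5365 N.
ΣF_x = 0: C_x + 1050·cos43° = 0 → C_x = -767.9 N.

C_x = -767.9 N, C_y = 5365 N, D_y = 7401 N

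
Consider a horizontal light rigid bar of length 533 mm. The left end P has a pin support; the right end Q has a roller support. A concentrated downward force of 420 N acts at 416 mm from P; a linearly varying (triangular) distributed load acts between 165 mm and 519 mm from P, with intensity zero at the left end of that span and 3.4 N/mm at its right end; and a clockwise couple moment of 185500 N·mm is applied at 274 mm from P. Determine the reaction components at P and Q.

Resultant of the triangular load: ½ × 3.4 × 354 = 601.8 N, acting at 401 mm from P (one-third of the span from the peak).
Taking moments about P: Q_y·533 − 420·416 − (½·3.4·354)·401 − 185500 = 0 → Q_y = 601541.8/533 = 1128.6 ≈ 1129 N.
ΣF_y = 0: P_y + 1128.6 − 420 − ½·3.4·354 = 0 → P_y = -106.8 N.
ΣF_x = 0: no horizontal applied forces, so P_x = 0.

P_x = 0, P_y = -106.8 N, Q_y = 1129 N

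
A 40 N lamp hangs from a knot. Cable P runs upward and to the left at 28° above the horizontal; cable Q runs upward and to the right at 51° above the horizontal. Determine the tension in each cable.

T_P = 25.64 N, T_Q = 35.98 N

ΣF_x = 0: −T_P·cos28° + T_Q·cos51° = 0 → T_Q = 1.40302·T_P.
ΣF_y = 0: T_P·sin28° + T_Q·sin51° = 40.
Substitute: T_P·(0.469472 + 1.40302·0.777146) = 40 → T_P = 25.6439 ≈ 25.64 N.
Then T_Q = 1.40302 × 25.6439 = 35.98 N.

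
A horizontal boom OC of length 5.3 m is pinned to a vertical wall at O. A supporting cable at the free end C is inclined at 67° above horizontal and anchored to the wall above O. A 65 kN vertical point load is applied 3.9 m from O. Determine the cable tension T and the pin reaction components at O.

ΣM about O: T·sin67°·5.3 − 65·3.9 = 0 → T = 253.5/(5.3·0.920505) = 51.9608 ≈ 51.96 kN.
ΣF_x = 0: O_x − T·cos67° = 0 → O_x = 51.9608 × 0.390731 = 20.30 kN.
ΣF_y = 0: O_y + T·sin67° − 65 = 0 → O_y = 65 − 51.9608 × 0.920505 = 17.17 kN.

T = 51.96 kN, O_x = 20.30 kN, O_y = 17.17 kN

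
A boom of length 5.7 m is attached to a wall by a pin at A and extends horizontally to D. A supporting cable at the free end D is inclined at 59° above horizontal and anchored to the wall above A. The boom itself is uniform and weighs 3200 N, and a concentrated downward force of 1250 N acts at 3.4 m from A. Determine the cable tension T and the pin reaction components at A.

T = 2736 N, A_x = 1409 N, A_y = 2104 N

ΣM about A: T·sin59°·5.7 − 3200·2.85 − 1250·3.4 = 0 → T = 13370/(5.7·0.857167) = 2736.47 ≈ 2736 N.
ΣF_x = 0: A_x − T·cos59° = 0 → A_x = 2736.47 × 0.515038 = 1409 N.
ΣF_y = 0: A_y + T·sin59° − 3200 − 1250 = 0 → A_y = 4450 − 2736.47 × 0.857167 = 2104 N.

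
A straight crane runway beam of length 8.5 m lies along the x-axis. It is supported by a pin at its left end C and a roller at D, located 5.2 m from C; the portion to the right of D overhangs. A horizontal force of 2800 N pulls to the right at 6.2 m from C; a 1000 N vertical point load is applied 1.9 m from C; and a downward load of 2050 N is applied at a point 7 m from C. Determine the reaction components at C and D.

C_x = -2800 N, C_y = -75.00 N, D_y = 3125 N

Moments about C: D_y·5.2 − 1000·1.9 − 2050·7 = 0 → D_y = 16250/5.2 = 3125 N.
ΣF_y = 0: C_y + 3125 − 1000 − 2050 = 0 → C_y = -75.00 N.
ΣF_x = 0: C_x + 2800 = 0 → C_x = -2800 N.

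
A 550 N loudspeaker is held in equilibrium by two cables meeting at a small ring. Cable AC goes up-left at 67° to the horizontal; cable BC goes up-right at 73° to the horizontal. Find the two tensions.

ΣF_x = 0: −T_AC·cos67° + T_BC·cos73° = 0 → T_BC = 1.33642·T_AC.
ΣF_y = 0: T_AC·sin67° + T_BC·sin73° = 550.
Substitute: T_AC·(0.920505 + 1.33642·0.956305) = 550 → T_AC = 250.167 ≈ 250.2 N.
Then T_BC = 1.33642 × 250.167 = 334.3 N.

T_AC = 250.2 N, T_BC = 334.3 N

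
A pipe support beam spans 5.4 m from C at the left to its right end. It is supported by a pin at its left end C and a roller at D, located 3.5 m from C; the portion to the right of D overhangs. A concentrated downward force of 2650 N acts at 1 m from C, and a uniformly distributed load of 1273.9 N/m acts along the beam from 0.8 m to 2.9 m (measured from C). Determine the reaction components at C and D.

C_x = 0, C_y = 3154 N, D_y = 2171 N

Resultant of the distributed load: 1273.9 × 2.1 = 2675.19 N at 1.85 m from C.
ΣM about C: D_y·3.5 − 2650·1 − (1273.9·2.1)·1.85 = 0 → D_y = 7599.1015/3.5 = 2171.17 ≈ 2171 N.
ΣF_y = 0: C_y + 2171.17 − 2650 − 1273.9·2.1 = 0 → C_y = 3154 N.
ΣF_x = 0: no horizontal applied forces, so C_x = 0.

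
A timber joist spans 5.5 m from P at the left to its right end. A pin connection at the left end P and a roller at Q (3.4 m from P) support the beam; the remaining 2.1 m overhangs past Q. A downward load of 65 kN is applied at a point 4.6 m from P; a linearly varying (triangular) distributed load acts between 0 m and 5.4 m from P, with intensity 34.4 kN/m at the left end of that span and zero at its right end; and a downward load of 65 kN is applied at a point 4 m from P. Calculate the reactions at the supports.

Resultant of the triangular load: ½ × 34.4 × 5.4 = 92.88 kN, acting at 1.8 m from P (one-third of the span from the peak).
Moments about P: Q_y·3.4 − 65·4.6 − (½·34.4·5.4)·1.8 − 65·4 = 0 → Q_y = 726.184/3.4 = 213.584 ≈ 213.6 kN.
ΣF_y = 0: P_y + 213.584 − 65 − ½·34.4·5.4 − 65 = 0 → P_y = 9.296 kN.
ΣF_x = 0: no horizontal applied forces, so P_x = 0.

P_x = 0, P_y = 9.296 kN, Q_y = 213.6 kN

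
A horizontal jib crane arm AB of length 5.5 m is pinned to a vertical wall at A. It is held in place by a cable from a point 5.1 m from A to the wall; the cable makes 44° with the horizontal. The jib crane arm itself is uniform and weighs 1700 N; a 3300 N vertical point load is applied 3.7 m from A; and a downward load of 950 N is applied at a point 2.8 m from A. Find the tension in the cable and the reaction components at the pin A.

ΣM about A: T·sin44°·5.1 − 1700·2.75 − 3300·3.7 − 950·2.8 = 0 → T = 19545/(5.1·0.694658) = 5516.89 ≈ 5517 N.
ΣF_x = 0: A_x − T·cos44° = 0 → A_x = 5516.89 × 0.71934 = 3969 N.
ΣF_y = 0: A_y + T·sin44° − 1700 − 3300 − 950 = 0 → A_y = 5950 − 5516.89 × 0.694658 = 2118 N.

T = 5517 N, A_x = 3969 N, A_y = 2118 N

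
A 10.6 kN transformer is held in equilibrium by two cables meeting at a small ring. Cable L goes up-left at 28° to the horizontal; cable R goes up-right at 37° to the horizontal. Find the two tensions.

ΣF_x = 0: −T_L·cos28° + T_R·cos37° = 0 → T_R = 1.10557·T_L.
ΣF_y = 0: T_L·sin28° + T_R·sin37° = 10.6.
Substitute: T_L·(0.469472 + 1.10557·0.601815) = 10.6 → T_L = 9.34068 ≈ 9.341 kN.
Then T_R = 1.10557 × 9.34068 = 10.33 kN.

T_L = 9.341 kN, T_R = 10.33 kN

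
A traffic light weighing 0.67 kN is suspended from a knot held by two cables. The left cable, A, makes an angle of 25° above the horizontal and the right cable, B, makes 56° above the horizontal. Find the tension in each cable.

T_A = 0.3793 kN, T_B = 0.6148 kN

ΣF_x = 0: −T_A·cos25° + T_B·cos56° = 0 → T_B = 1.62074·T_A.
ΣF_y = 0: T_A·sin25° + T_B·sin56° = 0.67.
Substitute: T_A·(0.422618 + 1.62074·0.829038) = 0.67 → T_A = 0.37933 ≈ 0.3793 kN.
Then T_B = 1.62074 × 0.37933 = 0.6148 kN.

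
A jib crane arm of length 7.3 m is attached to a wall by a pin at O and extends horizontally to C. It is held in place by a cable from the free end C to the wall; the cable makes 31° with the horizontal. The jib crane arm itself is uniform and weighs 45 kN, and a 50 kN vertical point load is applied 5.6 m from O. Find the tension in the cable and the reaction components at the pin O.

ΣM about O: T·sin31°·7.3 − 45·3.65 − 50·5.6 = 0 → T = 444.25/(7.3·0.515038) = 118.159 ≈ 118.2 kN.
ΣF_x = 0: O_x − T·cos31° = 0 → O_x = 118.159 × 0.857167 = 101.3 kN.
ΣF_y = 0: O_y + T·sin31° − 45 − 50 = 0 → O_y = 95 − 118.159 × 0.515038 = 34.14 kN.

T = 118.2 kN, O_x = 101.3 kN, O_y = 34.14 kN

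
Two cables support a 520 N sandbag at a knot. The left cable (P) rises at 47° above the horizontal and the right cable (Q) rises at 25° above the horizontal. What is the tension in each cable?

ΣF_x = 0: −T_P·cos47° + T_Q·cos25° = 0 → T_Q = 0.752502·T_P.
ΣF_y = 0: T_P·sin47° + T_Q·sin25° = 520.
Substitute: T_P·(0.731354 + 0.752502·0.422618) = 520 → T_P = 495.533 ≈ 495.5 N.
Then T_Q = 0.752502 × 495.533 = 372.9 N.

T_P = 495.5 N, T_Q = 372.9 N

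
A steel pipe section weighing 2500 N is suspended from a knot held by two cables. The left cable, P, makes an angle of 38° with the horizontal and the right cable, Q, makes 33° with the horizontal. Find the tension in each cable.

T_P = 2217 N, T_Q = 2084 N

ΣF_x = 0: −T_P·cos38° + T_Q·cos33° = 0 → T_Q = 0.939595·T_P.
ΣF_y = 0: T_P·sin38° + T_Q·sin33° = 2500.
Substitute: T_P·(0.615661 + 0.939595·0.544639) = 2500 → T_P = 2217.49 ≈ 2217 N.
Then T_Q = 0.939595 × 2217.49 = 2084 N.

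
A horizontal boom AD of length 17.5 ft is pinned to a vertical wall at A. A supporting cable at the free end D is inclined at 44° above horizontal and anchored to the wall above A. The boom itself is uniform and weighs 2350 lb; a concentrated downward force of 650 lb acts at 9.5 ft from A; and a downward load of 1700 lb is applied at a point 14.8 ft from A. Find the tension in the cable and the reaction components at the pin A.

T = 4269 lb, A_x = 3071 lb, A_y = 1734 lb

ΣM about A: T·sin44°·17.5 − 2350·8.75 − 650·9.5 − 1700·14.8 = 0 → T = 51897.5/(17.5·0.694658) = 4269.11 ≈ 4269 lb.
ΣF_x = 0: A_x − T·cos44° = 0 → A_x = 4269.11 × 0.71934 = 3071 lb.
ΣF_y = 0: A_y + T·sin44° − 2350 − 650 − 1700 = 0 → A_y = 4700 − 4269.11 × 0.694658 = 1734 lb.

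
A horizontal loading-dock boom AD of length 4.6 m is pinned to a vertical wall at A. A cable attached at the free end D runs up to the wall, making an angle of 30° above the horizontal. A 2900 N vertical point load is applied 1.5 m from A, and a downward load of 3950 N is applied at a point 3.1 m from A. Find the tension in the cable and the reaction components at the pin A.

ΣM about A: T·sin30°·4.6 − 2900·1.5 − 3950·3.1 = 0 → T = 16595/(4.6·0.5) = 7215.22 ≈ 7215 N.
ΣF_x = 0: A_x − T·cos30° = 0 → A_x = 7215.22 × 0.866025 = 6249 N.
ΣF_y = 0: A_y + T·sin30° − 2900 − 3950 = 0 → A_y = 6850 − 7215.22 × 0.5 = 3242 N.

T = 7215 N, A_x = 6249 N, A_y = 3242 N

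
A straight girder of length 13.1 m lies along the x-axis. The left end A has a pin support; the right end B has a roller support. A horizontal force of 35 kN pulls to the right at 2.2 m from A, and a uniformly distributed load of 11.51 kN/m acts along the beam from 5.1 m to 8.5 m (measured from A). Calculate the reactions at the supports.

A_x = -35.00 kN, A_y = 18.82 kN, B_y = 20.31 kN

Resultant of the distributed load: 11.51 × 3.4 = 39.134 kN at 6.8 m from A.
ΣM about A: B_y·13.1 − (11.51·3.4)·6.8 = 0 → B_y = 266.1112/13.1 = 20.3138 ≈ 20.31 kN.
ΣF_y = 0: A_y + 20.3138 − 11.51·3.4 = 0 → A_y = 18.82 kN.
ΣF_x = 0: A_x + 35 = 0 → A_x = -35.00 kN.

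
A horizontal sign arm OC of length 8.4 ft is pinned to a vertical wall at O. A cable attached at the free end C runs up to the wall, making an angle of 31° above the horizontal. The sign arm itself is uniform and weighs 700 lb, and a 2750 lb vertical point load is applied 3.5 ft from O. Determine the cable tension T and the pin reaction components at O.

ΣM about O: T·sin31°·8.4 − 700·4.2 − 2750·3.5 = 0 → T = 12565/(8.4·0.515038) = 2904.32 ≈ 2904 lb.
ΣF_x = 0: O_x − T·cos31° = 0 → O_x = 2904.32 × 0.857167 = 2489 lb.
ΣF_y = 0: O_y + T·sin31° − 700 − 2750 = 0 → O_y = 3450 − 2904.32 × 0.515038 = 1954 lb.

T = 2904 lb, O_x = 2489 lb, O_y = 1954 lb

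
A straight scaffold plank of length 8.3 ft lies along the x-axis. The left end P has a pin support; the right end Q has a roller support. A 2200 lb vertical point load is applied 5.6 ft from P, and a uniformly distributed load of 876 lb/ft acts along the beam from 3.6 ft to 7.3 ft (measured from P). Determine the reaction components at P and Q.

Resultant of the distributed load: 876 × 3.7 = 3241.2 lb at 5.45 ft from P.
Taking moments about P: Q_y·8.3 − 2200·5.6 − (876·3.7)·5.45 = 0 → Q_y = 29984.54/8.3 = 3612.6 ≈ 3613 lb.
ΣF_y = 0: P_y + 3612.6 − 2200 − 876·3.7 = 0 → P_y = 1829 lb.
ΣF_x = 0: no horizontal applied forces, so P_x = 0.

P_x = 0, P_y = 1829 lb, Q_y = 3613 lb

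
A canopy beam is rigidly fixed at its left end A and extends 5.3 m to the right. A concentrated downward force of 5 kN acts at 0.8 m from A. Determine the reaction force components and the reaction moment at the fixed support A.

A_x = 0, A_y = 5.000 kN, M_A = 4.000 kN·m

ΣF_x = 0: A_x = 0.
ΣF_y = 0: A_y − 5 = 0 → A_y = 5.000 kN.
ΣM about A: M_A − 5·0.8 = 0 → M_A = 4.000 kN·m.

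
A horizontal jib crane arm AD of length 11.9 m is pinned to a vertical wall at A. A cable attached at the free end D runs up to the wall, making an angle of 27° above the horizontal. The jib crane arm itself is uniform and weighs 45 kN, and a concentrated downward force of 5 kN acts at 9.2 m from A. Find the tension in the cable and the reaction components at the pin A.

ΣM about A: T·sin27°·11.9 − 45·5.95 − 5·9.2 = 0 → T = 313.75/(11.9·0.45399) = 58.0752 ≈ 58.08 kN.
ΣF_x = 0: A_x − T·cos27° = 0 → A_x = 58.0752 × 0.891007 = 51.75 kN.
ΣF_y = 0: A_y + T·sin27° − 45 − 5 = 0 → A_y = 50 − 58.0752 × 0.45399 = 23.63 kN.

T = 58.08 kN, A_x = 51.75 kN, A_y = 23.63 kN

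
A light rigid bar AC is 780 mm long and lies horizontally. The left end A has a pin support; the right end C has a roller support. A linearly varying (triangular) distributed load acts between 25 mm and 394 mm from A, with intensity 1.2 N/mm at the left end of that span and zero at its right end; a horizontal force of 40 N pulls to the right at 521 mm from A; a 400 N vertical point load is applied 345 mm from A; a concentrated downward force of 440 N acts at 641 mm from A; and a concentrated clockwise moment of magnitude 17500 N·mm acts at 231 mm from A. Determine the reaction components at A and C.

Resultant of the triangular load: ½ × 1.2 × 369 = 221.4 N, acting at 148 mm from A (one-third of the span from the peak).
ΣM about A: C_y·780 − (½·1.2·369)·148 − 400·345 − 440·641 − 17500 = 0 → C_y = 470307.2/780 = 602.958 ≈ 603.0 N.
ΣF_y = 0: A_y + 602.958 − ½·1.2·369 − 400 − 440 = 0 → A_y = 458.4 N.
ΣF_x = 0: A_x + 40 = 0 → A_x = -40.00 N.

A_x = -40.00 N, A_y = 458.4 N, C_y = 603.0 N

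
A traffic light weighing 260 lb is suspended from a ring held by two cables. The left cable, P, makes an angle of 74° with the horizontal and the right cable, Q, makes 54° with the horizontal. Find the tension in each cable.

T_P = 193.9 lb, T_Q = 90.95 lb

ΣF_x = 0: −T_P·cos74° + T_Q·cos54° = 0 → T_Q = 0.468942·T_P.
ΣF_y = 0: T_P·sin74° + T_Q·sin54° = 260.
Substitute: T_P·(0.961262 + 0.468942·0.809017) = 260 → T_P = 193.937 ≈ 193.9 lb.
Then T_Q = 0.468942 × 193.937 = 90.95 lb.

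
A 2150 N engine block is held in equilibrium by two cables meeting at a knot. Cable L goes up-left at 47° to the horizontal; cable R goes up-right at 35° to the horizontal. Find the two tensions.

ΣF_x = 0: −T_L·cos47° + T_R·cos35° = 0 → T_R = 0.832566·T_L.
ΣF_y = 0: T_L·sin47° + T_R·sin35° = 2150.
Substitute: T_L·(0.731354 + 0.832566·0.573576) = 2150 → T_L = 1778.49 ≈ 1778 N.
Then T_R = 0.832566 × 1778.49 = 1481 N.

T_L = 1778 N, T_R = 1481 N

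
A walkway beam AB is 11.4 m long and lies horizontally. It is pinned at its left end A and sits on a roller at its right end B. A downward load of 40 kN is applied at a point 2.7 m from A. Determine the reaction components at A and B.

Taking moments about A: B_y·11.4 − 40·2.7 = 0 → B_y = 108/11.4 = 9.47368 ≈ 9.474 kN.
ΣF_y = 0: A_y + 9.47368 − 40 = 0 → A_y = 30.53 kN.
ΣF_x = 0: no horizontal applied forces, so A_x = 0.

A_x = 0, A_y = 30.53 kN, B_y = 9.474 kN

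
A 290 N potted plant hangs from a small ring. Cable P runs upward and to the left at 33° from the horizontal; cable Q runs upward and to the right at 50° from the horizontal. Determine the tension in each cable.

T_P = 187.8 N, T_Q = 245.0 N

ΣF_x = 0: −T_P·cos33° + T_Q·cos50° = 0 → T_Q = 1.30474·T_P.
ΣF_y = 0: T_P·sin33° + T_Q·sin50° = 290.
Substitute: T_P·(0.544639 + 1.30474·0.766044) = 290 → T_P = 187.808 ≈ 187.8 N.
Then T_Q = 1.30474 × 187.808 = 245.0 N.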